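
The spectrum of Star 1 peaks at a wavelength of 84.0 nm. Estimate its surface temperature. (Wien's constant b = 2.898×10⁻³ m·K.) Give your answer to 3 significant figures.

T = b/λ_max = 2.898×10⁻³ / (84.0×10⁻⁹) = 3.450×10^4 K.

3.45×10^4 K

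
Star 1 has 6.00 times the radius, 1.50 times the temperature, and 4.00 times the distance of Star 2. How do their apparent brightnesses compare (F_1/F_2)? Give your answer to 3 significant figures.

L_1/L_2 = (R_1/R_2)²(T_1/T_2)⁴ = (6.00)² × (1.50)⁴ = 182.2.
F_1/F_2 = (L_1/L_2)/(d_1/d_2)² = 182.2 / (4.00)² = 11.39.

11.4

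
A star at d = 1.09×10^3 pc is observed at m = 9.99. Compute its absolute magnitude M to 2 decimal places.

M = m − 5 log₁₀(d/10 pc) = 9.99 − 5 log₁₀(1.09×10^3/10)
  = 9.99 − 5 × 2.037 = 9.99 − 10.19 = -0.20.

-0.20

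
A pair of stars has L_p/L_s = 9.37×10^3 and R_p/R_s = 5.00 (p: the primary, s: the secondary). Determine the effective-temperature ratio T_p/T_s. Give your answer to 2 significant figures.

L ∝ R²T⁴ gives T ∝ (L/R²)^(1/4), so
T_p/T_s = (9.37×10^3 / 5.00²)^(1/4) = (374.8)^(1/4) = 4.400.

4.4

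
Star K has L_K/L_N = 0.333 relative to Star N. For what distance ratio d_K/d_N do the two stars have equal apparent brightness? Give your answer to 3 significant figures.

Equal flux requires L_K/d_K² = L_N/d_N², so d_K/d_N = √(L_K/L_N)
= √(0.333) = 0.5771.

0.577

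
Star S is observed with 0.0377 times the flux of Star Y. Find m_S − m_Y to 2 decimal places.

3.56

m_S − m_Y = −2.5 log₁₀(F_S/F_Y) = −2.5 log₁₀(0.0377) = −2.5 × (-1.424) = 3.559.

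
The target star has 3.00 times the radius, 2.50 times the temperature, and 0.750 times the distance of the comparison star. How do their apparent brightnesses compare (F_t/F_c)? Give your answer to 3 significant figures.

L_t/L_c = (R_t/R_c)²(T_t/T_c)⁴ = (3.00)² × (2.50)⁴ = 351.6.
F_t/F_c = (L_t/L_c)/(d_t/d_c)² = 351.6 / (0.750)² = 625.0.

625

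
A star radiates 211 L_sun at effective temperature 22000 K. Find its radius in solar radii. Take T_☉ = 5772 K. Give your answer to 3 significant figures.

R/R_☉ = √(L/L_☉) / (T/T_☉)² = √(211) / (3.812)²
       = 14.53 / 14.53 = 0.9999.

1.00 solar radii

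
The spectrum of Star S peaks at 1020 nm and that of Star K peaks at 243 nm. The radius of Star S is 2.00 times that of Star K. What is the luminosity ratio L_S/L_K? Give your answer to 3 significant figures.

Wien's law gives T ∝ 1/λ_max, so T_S/T_K = λ_K/λ_S = 243/1020 = 0.2382.
Then L ∝ R²T⁴ gives L_S/L_K = (2.00)² × (0.2382)⁴ = 4.000 × 0.003221 = 0.01288.

0.0129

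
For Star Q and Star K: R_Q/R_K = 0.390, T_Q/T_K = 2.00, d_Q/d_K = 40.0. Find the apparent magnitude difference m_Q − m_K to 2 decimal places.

L_Q/L_K = (0.390)²(2.00)⁴ = 2.434.
F_Q/F_K = (L_Q/L_K)/(d_Q/d_K)² = 2.434/1600 = 0.001521.
m_Q − m_K = −2.5 log₁₀(0.001521) = 7.04.

7.04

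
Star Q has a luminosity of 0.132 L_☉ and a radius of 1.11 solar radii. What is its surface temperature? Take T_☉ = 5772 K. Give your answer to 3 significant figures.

3.30×10^3 K

T/T_☉ = (L/L_☉)^(1/4) / (R/R_☉)^(1/2)
T = 5772 × (0.132)^(1/4) / √(1.11) = 5772 × 0.6028 / 1.054 = 3302 K.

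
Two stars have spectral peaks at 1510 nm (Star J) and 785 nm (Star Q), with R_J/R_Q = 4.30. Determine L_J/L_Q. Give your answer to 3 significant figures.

Wien's law gives T ∝ 1/λ_max, so T_J/T_Q = λ_Q/λ_J = 785/1510 = 0.5199.
Then L ∝ R²T⁴ gives L_J/L_Q = (4.30)² × (0.5199)⁴ = 18.49 × 0.07304 = 1.351.

1.35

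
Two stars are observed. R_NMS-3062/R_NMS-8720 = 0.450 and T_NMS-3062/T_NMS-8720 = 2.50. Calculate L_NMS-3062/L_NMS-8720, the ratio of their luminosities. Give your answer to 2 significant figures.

From the Stefan–Boltzmann law, L ∝ R²T⁴, so
L_NMS-3062/L_NMS-8720 = (R_NMS-3062/R_NMS-8720)² (T_NMS-3062/T_NMS-8720)⁴ = (0.450)² × (2.50)⁴ = 0.2025 × 39.06 = 7.910.

7.9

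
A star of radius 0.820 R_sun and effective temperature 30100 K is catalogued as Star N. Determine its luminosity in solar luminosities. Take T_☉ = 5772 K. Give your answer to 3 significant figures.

497 solar luminosities

L/L_☉ = (R/R_☉)² (T/T_☉)⁴ = (0.820)² × (30100/5772)⁴
       = 0.6724 × (5.215)⁴ = 0.6724 × 739.5 = 497.3.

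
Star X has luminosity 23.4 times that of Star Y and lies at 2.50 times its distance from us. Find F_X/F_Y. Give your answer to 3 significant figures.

3.74

F = L/(4πd²), so F_X/F_Y = (L_X/L_Y) / (d_X/d_Y)²
= 23.4 / (2.50)² = 23.4 / 6.250 = 3.744.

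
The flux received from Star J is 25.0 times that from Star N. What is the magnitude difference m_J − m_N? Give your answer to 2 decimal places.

-3.49

m_J − m_N = −2.5 log₁₀(F_J/F_N) = −2.5 log₁₀(25.0) = −2.5 × (1.398) = -3.495.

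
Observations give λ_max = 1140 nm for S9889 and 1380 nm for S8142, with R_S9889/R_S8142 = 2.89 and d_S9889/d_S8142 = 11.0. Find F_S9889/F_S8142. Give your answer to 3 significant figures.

0.148

Wien's law: T_S9889/T_S8142 = λ_S8142/λ_S9889 = 1380/1140 = 1.211.
L_S9889/L_S8142 = (R_S9889/R_S8142)²(T_S9889/T_S8142)⁴ = (2.89)²(1.211)⁴ = 17.93.
F_S9889/F_S8142 = (L_S9889/L_S8142)/(d_S9889/d_S8142)² = 17.93/(11.0)² = 0.1482.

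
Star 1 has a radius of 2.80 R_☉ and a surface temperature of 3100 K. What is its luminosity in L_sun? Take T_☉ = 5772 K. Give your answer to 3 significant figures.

0.652 L_sun

L/L_☉ = (R/R_☉)² (T/T_☉)⁴ = (2.80)² × (3100/5772)⁴
       = 7.840 × (0.5371)⁴ = 7.840 × 0.08320 = 0.6523.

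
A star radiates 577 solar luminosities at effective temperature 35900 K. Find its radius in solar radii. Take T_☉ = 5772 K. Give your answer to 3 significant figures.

R/R_☉ = √(L/L_☉) / (T/T_☉)² = √(577) / (6.220)²
       = 24.02 / 38.68 = 0.6209.

0.621 solar radii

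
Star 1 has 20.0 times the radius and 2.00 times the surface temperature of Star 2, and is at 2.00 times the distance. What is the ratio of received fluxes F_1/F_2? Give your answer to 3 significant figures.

1.60×10^3

L_1/L_2 = (R_1/R_2)²(T_1/T_2)⁴ = (20.0)² × (2.00)⁴ = 6400.
F_1/F_2 = (L_1/L_2)/(d_1/d_2)² = 6400 / (2.00)² = 1600.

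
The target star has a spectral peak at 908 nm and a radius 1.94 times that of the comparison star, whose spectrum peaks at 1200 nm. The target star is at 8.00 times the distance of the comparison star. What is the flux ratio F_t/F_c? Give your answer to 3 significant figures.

Wien's law: T_t/T_c = λ_c/λ_t = 1200/908 = 1.322.
L_t/L_c = (R_t/R_c)²(T_t/T_c)⁴ = (1.94)²(1.322)⁴ = 11.48.
F_t/F_c = (L_t/L_c)/(d_t/d_c)² = 11.48/(8.00)² = 0.1794.

0.179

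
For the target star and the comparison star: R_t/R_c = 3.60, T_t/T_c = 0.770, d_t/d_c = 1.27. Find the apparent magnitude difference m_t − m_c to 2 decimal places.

L_t/L_c = (3.60)²(0.770)⁴ = 4.556.
F_t/F_c = (L_t/L_c)/(d_t/d_c)² = 4.556/1.613 = 2.825.
m_t − m_c = −2.5 log₁₀(2.825) = -1.13.

-1.13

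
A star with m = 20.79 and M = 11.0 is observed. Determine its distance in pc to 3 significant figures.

908 pc

m − M = 5 log₁₀(d/10 pc)
20.79 − (11.0) = 9.79 = 5 log₁₀(d/10)
d = 10 × 10^(9.79/5) = 10 × 10^1.958 = 907.8 pc.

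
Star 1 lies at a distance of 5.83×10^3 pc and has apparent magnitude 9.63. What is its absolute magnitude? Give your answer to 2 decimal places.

M = m − 5 log₁₀(d/10 pc) = 9.63 − 5 log₁₀(5.83×10^3/10)
  = 9.63 − 5 × 2.766 = 9.63 − 13.83 = -4.20.

-4.20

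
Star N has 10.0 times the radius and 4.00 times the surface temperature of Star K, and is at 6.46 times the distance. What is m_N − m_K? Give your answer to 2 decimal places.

-6.97

L_N/L_K = (10.0)²(4.00)⁴ = 2.560×10^4.
F_N/F_K = (L_N/L_K)/(d_N/d_K)² = 2.560×10^4/41.73 = 613.4.
m_N − m_K = −2.5 log₁₀(613.4) = -6.97.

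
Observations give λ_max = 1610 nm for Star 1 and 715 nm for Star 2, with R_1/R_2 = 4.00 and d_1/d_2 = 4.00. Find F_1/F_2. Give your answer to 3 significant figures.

Wien's law: T_1/T_2 = λ_2/λ_1 = 715/1610 = 0.4441.
L_1/L_2 = (R_1/R_2)²(T_1/T_2)⁴ = (4.00)²(0.4441)⁴ = 0.6224.
F_1/F_2 = (L_1/L_2)/(d_1/d_2)² = 0.6224/(4.00)² = 0.03890.

0.0389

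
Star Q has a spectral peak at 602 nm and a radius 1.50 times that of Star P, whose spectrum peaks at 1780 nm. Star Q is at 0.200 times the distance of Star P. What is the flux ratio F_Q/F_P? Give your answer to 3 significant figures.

4.30×10^3

Wien's law: T_Q/T_P = λ_P/λ_Q = 1780/602 = 2.957.
L_Q/L_P = (R_Q/R_P)²(T_Q/T_P)⁴ = (1.50)²(2.957)⁴ = 172.0.
F_Q/F_P = (L_Q/L_P)/(d_Q/d_P)² = 172.0/(0.200)² = 4299.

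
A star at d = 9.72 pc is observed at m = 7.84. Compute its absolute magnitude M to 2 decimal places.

7.90

M = m − 5 log₁₀(d/10 pc) = 7.84 − 5 log₁₀(9.72/10)
  = 7.84 − 5 × -0.012 = 7.84 − -0.06 = 7.90.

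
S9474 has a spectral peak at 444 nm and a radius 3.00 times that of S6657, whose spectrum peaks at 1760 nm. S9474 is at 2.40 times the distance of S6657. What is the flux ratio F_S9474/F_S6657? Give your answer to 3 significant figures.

Wien's law: T_S9474/T_S6657 = λ_S6657/λ_S9474 = 1760/444 = 3.964.
L_S9474/L_S6657 = (R_S9474/R_S6657)²(T_S9474/T_S6657)⁴ = (3.00)²(3.964)⁴ = 2222.
F_S9474/F_S6657 = (L_S9474/L_S6657)/(d_S9474/d_S6657)² = 2222/(2.40)² = 385.8.

386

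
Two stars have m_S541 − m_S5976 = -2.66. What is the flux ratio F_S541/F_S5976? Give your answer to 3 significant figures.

11.6

F_S541/F_S5976 = 10^(−(m_S541 − m_S5976)/2.5) = 10^(2.66/2.5) = 10^1.064 = 11.59.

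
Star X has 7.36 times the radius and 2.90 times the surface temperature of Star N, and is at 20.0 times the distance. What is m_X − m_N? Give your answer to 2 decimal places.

-2.45

L_X/L_N = (7.36)²(2.90)⁴ = 3831.
F_X/F_N = (L_X/L_N)/(d_X/d_N)² = 3831/400.0 = 9.578.
m_X − m_N = −2.5 log₁₀(9.578) = -2.45.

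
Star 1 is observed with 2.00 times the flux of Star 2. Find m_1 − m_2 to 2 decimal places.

m_1 − m_2 = −2.5 log₁₀(F_1/F_2) = −2.5 log₁₀(2.00) = −2.5 × (0.301) = -0.753.

-0.75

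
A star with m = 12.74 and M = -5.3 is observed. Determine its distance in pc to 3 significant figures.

m − M = 5 log₁₀(d/10 pc)
12.74 − (-5.3) = 18.04 = 5 log₁₀(d/10)
d = 10 × 10^(18.04/5) = 10 × 10^3.608 = 4.055×10^4 pc.

4.06×10^4 pc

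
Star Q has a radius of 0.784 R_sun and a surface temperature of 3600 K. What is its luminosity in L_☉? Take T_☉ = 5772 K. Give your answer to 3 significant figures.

0.0930 L_☉

L/L_☉ = (R/R_☉)² (T/T_☉)⁴ = (0.784)² × (3600/5772)⁴
       = 0.6147 × (0.6237)⁴ = 0.6147 × 0.1513 = 0.09301.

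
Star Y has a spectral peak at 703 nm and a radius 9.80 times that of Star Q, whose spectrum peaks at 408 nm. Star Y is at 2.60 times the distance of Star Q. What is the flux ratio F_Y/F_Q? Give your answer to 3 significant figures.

1.61

Wien's law: T_Y/T_Q = λ_Q/λ_Y = 408/703 = 0.5804.
L_Y/L_Q = (R_Y/R_Q)²(T_Y/T_Q)⁴ = (9.80)²(0.5804)⁴ = 10.90.
F_Y/F_Q = (L_Y/L_Q)/(d_Y/d_Q)² = 10.90/(2.60)² = 1.612.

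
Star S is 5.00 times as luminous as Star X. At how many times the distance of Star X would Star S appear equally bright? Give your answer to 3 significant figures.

2.24

Equal flux requires L_S/d_S² = L_X/d_X², so d_S/d_X = √(L_S/L_X)
= √(5.00) = 2.236.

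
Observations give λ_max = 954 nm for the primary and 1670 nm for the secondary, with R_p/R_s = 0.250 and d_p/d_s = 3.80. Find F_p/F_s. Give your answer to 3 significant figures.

Wien's law: T_p/T_s = λ_s/λ_p = 1670/954 = 1.751.
L_p/L_s = (R_p/R_s)²(T_p/T_s)⁴ = (0.250)²(1.751)⁴ = 0.5869.
F_p/F_s = (L_p/L_s)/(d_p/d_s)² = 0.5869/(3.80)² = 0.04064.

0.0406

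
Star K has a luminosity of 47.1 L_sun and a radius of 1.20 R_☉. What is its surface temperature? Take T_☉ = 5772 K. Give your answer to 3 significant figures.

T/T_☉ = (L/L_☉)^(1/4) / (R/R_☉)^(1/2)
T = 5772 × (47.1)^(1/4) / √(1.20) = 5772 × 2.620 / 1.095 = 1.380×10^4 K.

1.38×10^4 K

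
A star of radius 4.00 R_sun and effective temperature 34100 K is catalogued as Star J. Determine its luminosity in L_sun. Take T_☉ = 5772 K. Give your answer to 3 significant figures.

1.95×10^4 L_sun

L/L_☉ = (R/R_☉)² (T/T_☉)⁴ = (4.00)² × (34100/5772)⁴
       = 16.00 × (5.908)⁴ = 16.00 × 1218 = 1.949×10^4.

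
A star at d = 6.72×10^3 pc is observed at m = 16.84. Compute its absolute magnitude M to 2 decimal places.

2.70

M = m − 5 log₁₀(d/10 pc) = 16.84 − 5 log₁₀(6.72×10^3/10)
  = 16.84 − 5 × 2.827 = 16.84 − 14.14 = 2.70.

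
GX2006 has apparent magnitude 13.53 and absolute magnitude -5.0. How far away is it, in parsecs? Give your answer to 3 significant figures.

m − M = 5 log₁₀(d/10 pc)
13.53 − (-5.0) = 18.53 = 5 log₁₀(d/10)
d = 10 × 10^(18.53/5) = 10 × 10^3.706 = 5.082×10^4 pc.

5.08×10^4 pc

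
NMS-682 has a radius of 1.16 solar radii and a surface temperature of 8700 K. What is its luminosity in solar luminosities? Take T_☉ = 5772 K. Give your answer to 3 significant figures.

6.95 solar luminosities

L/L_☉ = (R/R_☉)² (T/T_☉)⁴ = (1.16)² × (8700/5772)⁴
       = 1.346 × (1.507)⁴ = 1.346 × 5.161 = 6.945.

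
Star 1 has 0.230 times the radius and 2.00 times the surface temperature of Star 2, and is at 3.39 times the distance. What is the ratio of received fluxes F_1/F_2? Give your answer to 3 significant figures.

L_1/L_2 = (R_1/R_2)²(T_1/T_2)⁴ = (0.230)² × (2.00)⁴ = 0.8464.
F_1/F_2 = (L_1/L_2)/(d_1/d_2)² = 0.8464 / (3.39)² = 0.07365.

0.0737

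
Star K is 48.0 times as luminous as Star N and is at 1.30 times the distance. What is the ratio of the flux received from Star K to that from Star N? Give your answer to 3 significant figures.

28.4

F = L/(4πd²), so F_K/F_N = (L_K/L_N) / (d_K/d_N)²
= 48.0 / (1.30)² = 48.0 / 1.690 = 28.40.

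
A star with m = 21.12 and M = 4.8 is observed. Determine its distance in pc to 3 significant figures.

m − M = 5 log₁₀(d/10 pc)
21.12 − (4.8) = 16.32 = 5 log₁₀(d/10)
d = 10 × 10^(16.32/5) = 10 × 10^3.264 = 1.837×10^4 pc.

1.84×10^4 pc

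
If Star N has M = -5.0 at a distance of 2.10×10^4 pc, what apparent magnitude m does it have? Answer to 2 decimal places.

m = M + 5 log₁₀(d/10 pc) = -5.0 + 5 log₁₀(2.10×10^4/10)
  = -5.0 + 5 × 3.322 = -5.0 + 16.61 = 11.61.

11.61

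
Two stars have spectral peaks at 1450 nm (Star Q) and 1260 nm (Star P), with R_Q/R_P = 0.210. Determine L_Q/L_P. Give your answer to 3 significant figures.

Wien's law gives T ∝ 1/λ_max, so T_Q/T_P = λ_P/λ_Q = 1260/1450 = 0.8690.
Then L ∝ R²T⁴ gives L_Q/L_P = (0.210)² × (0.8690)⁴ = 0.04410 × 0.5702 = 0.02514.

0.0251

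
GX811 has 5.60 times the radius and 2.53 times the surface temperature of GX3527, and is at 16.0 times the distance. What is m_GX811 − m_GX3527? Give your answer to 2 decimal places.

L_GX811/L_GX3527 = (5.60)²(2.53)⁴ = 1285.
F_GX811/F_GX3527 = (L_GX811/L_GX3527)/(d_GX811/d_GX3527)² = 1285/256.0 = 5.019.
m_GX811 − m_GX3527 = −2.5 log₁₀(5.019) = -1.75.

-1.75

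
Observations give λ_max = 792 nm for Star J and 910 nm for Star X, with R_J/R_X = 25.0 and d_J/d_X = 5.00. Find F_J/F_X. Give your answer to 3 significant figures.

Wien's law: T_J/T_X = λ_X/λ_J = 910/792 = 1.149.
L_J/L_X = (R_J/R_X)²(T_J/T_X)⁴ = (25.0)²(1.149)⁴ = 1089.
F_J/F_X = (L_J/L_X)/(d_J/d_X)² = 1089/(5.00)² = 43.57.

43.6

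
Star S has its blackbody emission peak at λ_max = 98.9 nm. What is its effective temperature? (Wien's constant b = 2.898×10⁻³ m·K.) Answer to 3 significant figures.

T = b/λ_max = 2.898×10⁻³ / (98.9×10⁻⁹) = 2.930×10^4 K.

2.93×10^4 K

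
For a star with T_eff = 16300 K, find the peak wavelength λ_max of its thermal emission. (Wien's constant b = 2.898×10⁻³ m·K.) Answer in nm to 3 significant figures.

λ_max = b/T = 2.898×10⁻³ / 16300 = 1.78×10^-7 m = 177.8 nm.

178 nm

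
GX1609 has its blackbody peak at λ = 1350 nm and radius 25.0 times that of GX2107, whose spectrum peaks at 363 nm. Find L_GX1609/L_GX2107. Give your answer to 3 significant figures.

Wien's law gives T ∝ 1/λ_max, so T_GX1609/T_GX2107 = λ_GX2107/λ_GX1609 = 363/1350 = 0.2689.
Then L ∝ R²T⁴ gives L_GX1609/L_GX2107 = (25.0)² × (0.2689)⁴ = 625.0 × 0.005227 = 3.267.

3.27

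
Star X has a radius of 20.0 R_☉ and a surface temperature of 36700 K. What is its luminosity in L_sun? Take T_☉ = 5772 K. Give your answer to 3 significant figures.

6.54×10^5 L_sun

L/L_☉ = (R/R_☉)² (T/T_☉)⁴ = (20.0)² × (36700/5772)⁴
       = 400.0 × (6.358)⁴ = 400.0 × 1634 = 6.538×10^5.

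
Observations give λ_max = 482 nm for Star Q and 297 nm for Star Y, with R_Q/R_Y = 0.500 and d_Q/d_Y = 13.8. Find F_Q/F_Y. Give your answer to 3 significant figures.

1.89×10^-4

Wien's law: T_Q/T_Y = λ_Y/λ_Q = 297/482 = 0.6162.
L_Q/L_Y = (R_Q/R_Y)²(T_Q/T_Y)⁴ = (0.500)²(0.6162)⁴ = 0.03604.
F_Q/F_Y = (L_Q/L_Y)/(d_Q/d_Y)² = 0.03604/(13.8)² = 1.892×10^-4.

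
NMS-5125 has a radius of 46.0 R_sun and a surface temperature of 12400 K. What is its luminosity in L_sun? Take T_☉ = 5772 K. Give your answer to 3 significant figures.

L/L_☉ = (R/R_☉)² (T/T_☉)⁴ = (46.0)² × (12400/5772)⁴
       = 2116 × (2.148)⁴ = 2116 × 21.30 = 4.507×10^4.

4.51×10^4 L_sun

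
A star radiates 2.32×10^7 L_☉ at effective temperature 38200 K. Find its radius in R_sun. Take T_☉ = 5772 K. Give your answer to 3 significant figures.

110 R_sun

R/R_☉ = √(L/L_☉) / (T/T_☉)² = √(2.32×10^7) / (6.618)²
       = 4817 / 43.80 = 110.0.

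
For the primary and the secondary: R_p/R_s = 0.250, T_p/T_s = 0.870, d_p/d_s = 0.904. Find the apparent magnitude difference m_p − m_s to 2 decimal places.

3.40

L_p/L_s = (0.250)²(0.870)⁴ = 0.03581.
F_p/F_s = (L_p/L_s)/(d_p/d_s)² = 0.03581/0.8172 = 0.04381.
m_p − m_s = −2.5 log₁₀(0.04381) = 3.40.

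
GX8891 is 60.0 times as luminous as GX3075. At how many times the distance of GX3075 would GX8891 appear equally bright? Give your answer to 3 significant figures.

Equal flux requires L_GX8891/d_GX8891² = L_GX3075/d_GX3075², so d_GX8891/d_GX3075 = √(L_GX8891/L_GX3075)
= √(60.0) = 7.746.

7.75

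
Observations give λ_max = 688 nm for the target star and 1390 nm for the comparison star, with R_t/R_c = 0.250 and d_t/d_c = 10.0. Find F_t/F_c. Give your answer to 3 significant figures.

Wien's law: T_t/T_c = λ_c/λ_t = 1390/688 = 2.020.
L_t/L_c = (R_t/R_c)²(T_t/T_c)⁴ = (0.250)²(2.020)⁴ = 1.041.
F_t/F_c = (L_t/L_c)/(d_t/d_c)² = 1.041/(10.0)² = 0.01041.

0.0104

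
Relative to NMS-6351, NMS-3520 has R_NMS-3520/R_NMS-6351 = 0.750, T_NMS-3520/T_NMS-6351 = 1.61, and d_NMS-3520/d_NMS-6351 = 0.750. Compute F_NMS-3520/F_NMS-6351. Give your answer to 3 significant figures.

L_NMS-3520/L_NMS-6351 = (R_NMS-3520/R_NMS-6351)²(T_NMS-3520/T_NMS-6351)⁴ = (0.750)² × (1.61)⁴ = 3.779.
F_NMS-3520/F_NMS-6351 = (L_NMS-3520/L_NMS-6351)/(d_NMS-3520/d_NMS-6351)² = 3.779 / (0.750)² = 6.719.

6.72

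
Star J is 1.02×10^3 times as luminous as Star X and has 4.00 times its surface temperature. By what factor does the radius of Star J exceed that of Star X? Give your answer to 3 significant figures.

L ∝ R²T⁴ gives R ∝ √L / T², so
R_J/R_X = √(1.02×10^3) / (4.00)² = 31.94 / 16.00 = 1.996.

2.00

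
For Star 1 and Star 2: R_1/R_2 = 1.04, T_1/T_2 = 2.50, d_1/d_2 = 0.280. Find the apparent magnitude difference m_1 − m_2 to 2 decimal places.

L_1/L_2 = (1.04)²(2.50)⁴ = 42.25.
F_1/F_2 = (L_1/L_2)/(d_1/d_2)² = 42.25/0.07840 = 538.9.
m_1 − m_2 = −2.5 log₁₀(538.9) = -6.83.

-6.83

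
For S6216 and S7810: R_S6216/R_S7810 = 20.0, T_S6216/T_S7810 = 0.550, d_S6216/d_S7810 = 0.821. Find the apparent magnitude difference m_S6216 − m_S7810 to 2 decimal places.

L_S6216/L_S7810 = (20.0)²(0.550)⁴ = 36.60.
F_S6216/F_S7810 = (L_S6216/L_S7810)/(d_S6216/d_S7810)² = 36.60/0.6740 = 54.30.
m_S6216 − m_S7810 = −2.5 log₁₀(54.30) = -4.34.

-4.34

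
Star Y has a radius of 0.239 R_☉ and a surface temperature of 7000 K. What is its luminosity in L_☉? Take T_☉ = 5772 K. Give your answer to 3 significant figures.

L/L_☉ = (R/R_☉)² (T/T_☉)⁴ = (0.239)² × (7000/5772)⁴
       = 0.05712 × (1.213)⁴ = 0.05712 × 2.163 = 0.1236.

0.124 L_☉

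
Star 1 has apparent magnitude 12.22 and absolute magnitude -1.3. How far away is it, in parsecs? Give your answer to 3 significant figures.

m − M = 5 log₁₀(d/10 pc)
12.22 − (-1.3) = 13.52 = 5 log₁₀(d/10)
d = 10 × 10^(13.52/5) = 10 × 10^2.704 = 5058 pc.

5.06×10^3 pc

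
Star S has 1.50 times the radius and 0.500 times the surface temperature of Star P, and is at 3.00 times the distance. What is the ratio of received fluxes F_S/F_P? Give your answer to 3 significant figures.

0.0156

L_S/L_P = (R_S/R_P)²(T_S/T_P)⁴ = (1.50)² × (0.500)⁴ = 0.1406.
F_S/F_P = (L_S/L_P)/(d_S/d_P)² = 0.1406 / (3.00)² = 0.01562.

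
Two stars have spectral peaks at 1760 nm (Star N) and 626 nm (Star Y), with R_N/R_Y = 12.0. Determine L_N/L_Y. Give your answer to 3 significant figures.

Wien's law gives T ∝ 1/λ_max, so T_N/T_Y = λ_Y/λ_N = 626/1760 = 0.3557.
Then L ∝ R²T⁴ gives L_N/L_Y = (12.0)² × (0.3557)⁴ = 144.0 × 0.01600 = 2.305.

2.30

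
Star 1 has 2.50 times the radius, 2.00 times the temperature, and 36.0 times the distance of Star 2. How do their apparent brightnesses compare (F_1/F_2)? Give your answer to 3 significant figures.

L_1/L_2 = (R_1/R_2)²(T_1/T_2)⁴ = (2.50)² × (2.00)⁴ = 100.0.
F_1/F_2 = (L_1/L_2)/(d_1/d_2)² = 100.0 / (36.0)² = 0.07716.

0.0772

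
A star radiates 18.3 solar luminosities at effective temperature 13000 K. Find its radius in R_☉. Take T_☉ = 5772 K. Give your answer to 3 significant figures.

R/R_☉ = √(L/L_☉) / (T/T_☉)² = √(18.3) / (2.252)²
       = 4.278 / 5.073 = 0.8433.

0.843 R_☉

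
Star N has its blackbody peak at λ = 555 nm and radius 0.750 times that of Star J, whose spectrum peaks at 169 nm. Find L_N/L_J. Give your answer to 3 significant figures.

Wien's law gives T ∝ 1/λ_max, so T_N/T_J = λ_J/λ_N = 169/555 = 0.3045.
Then L ∝ R²T⁴ gives L_N/L_J = (0.750)² × (0.3045)⁴ = 0.5625 × 0.008598 = 0.004836.

0.00484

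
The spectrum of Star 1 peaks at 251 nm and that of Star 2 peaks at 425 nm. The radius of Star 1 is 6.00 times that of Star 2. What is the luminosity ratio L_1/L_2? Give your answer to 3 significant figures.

296

Wien's law gives T ∝ 1/λ_max, so T_1/T_2 = λ_2/λ_1 = 425/251 = 1.693.
Then L ∝ R²T⁴ gives L_1/L_2 = (6.00)² × (1.693)⁴ = 36.00 × 8.220 = 295.9.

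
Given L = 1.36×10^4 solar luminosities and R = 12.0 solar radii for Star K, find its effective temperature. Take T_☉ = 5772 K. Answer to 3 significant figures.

T/T_☉ = (L/L_☉)^(1/4) / (R/R_☉)^(1/2)
T = 5772 × (1.36×10^4)^(1/4) / √(12.0) = 5772 × 10.80 / 3.464 = 1.799×10^4 K.

1.80×10^4 K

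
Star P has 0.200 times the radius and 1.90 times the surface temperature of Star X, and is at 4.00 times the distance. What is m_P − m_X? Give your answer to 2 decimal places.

L_P/L_X = (0.200)²(1.90)⁴ = 0.5213.
F_P/F_X = (L_P/L_X)/(d_P/d_X)² = 0.5213/16.00 = 0.03258.
m_P − m_X = −2.5 log₁₀(0.03258) = 3.72.

3.72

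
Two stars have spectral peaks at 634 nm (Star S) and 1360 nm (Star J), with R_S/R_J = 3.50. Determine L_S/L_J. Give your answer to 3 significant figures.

259

Wien's law gives T ∝ 1/λ_max, so T_S/T_J = λ_J/λ_S = 1360/634 = 2.145.
Then L ∝ R²T⁴ gives L_S/L_J = (3.50)² × (2.145)⁴ = 12.25 × 21.17 = 259.4.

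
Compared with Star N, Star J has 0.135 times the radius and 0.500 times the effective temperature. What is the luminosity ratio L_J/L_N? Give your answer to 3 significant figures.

From the Stefan–Boltzmann law, L ∝ R²T⁴, so
L_J/L_N = (R_J/R_N)² (T_J/T_N)⁴ = (0.135)² × (0.500)⁴ = 0.01823 × 0.06250 = 0.001139.

0.00114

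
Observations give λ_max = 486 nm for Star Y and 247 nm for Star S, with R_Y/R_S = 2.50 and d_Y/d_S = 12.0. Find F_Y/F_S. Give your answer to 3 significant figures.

Wien's law: T_Y/T_S = λ_S/λ_Y = 247/486 = 0.5082.
L_Y/L_S = (R_Y/R_S)²(T_Y/T_S)⁴ = (2.50)²(0.5082)⁴ = 0.4170.
F_Y/F_S = (L_Y/L_S)/(d_Y/d_S)² = 0.4170/(12.0)² = 0.002896.

0.00290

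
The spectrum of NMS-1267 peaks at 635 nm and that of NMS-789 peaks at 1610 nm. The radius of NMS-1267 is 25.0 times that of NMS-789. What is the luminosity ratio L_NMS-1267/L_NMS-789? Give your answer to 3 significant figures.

2.58×10^4

Wien's law gives T ∝ 1/λ_max, so T_NMS-1267/T_NMS-789 = λ_NMS-789/λ_NMS-1267 = 1610/635 = 2.535.
Then L ∝ R²T⁴ gives L_NMS-1267/L_NMS-789 = (25.0)² × (2.535)⁴ = 625.0 × 41.32 = 2.583×10^4.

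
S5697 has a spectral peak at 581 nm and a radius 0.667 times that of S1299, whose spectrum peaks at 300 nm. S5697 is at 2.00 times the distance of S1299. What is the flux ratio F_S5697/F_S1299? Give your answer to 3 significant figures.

Wien's law: T_S5697/T_S1299 = λ_S1299/λ_S5697 = 300/581 = 0.5164.
L_S5697/L_S1299 = (R_S5697/R_S1299)²(T_S5697/T_S1299)⁴ = (0.667)²(0.5164)⁴ = 0.03163.
F_S5697/F_S1299 = (L_S5697/L_S1299)/(d_S5697/d_S1299)² = 0.03163/(2.00)² = 0.007906.

0.00791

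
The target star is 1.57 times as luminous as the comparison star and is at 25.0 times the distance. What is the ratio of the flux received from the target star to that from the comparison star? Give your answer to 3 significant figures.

0.00251

F = L/(4πd²), so F_t/F_c = (L_t/L_c) / (d_t/d_c)²
= 1.57 / (25.0)² = 1.57 / 625.0 = 0.002512.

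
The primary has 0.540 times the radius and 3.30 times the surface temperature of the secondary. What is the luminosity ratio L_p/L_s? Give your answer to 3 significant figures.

From the Stefan–Boltzmann law, L ∝ R²T⁴, so
L_p/L_s = (R_p/R_s)² (T_p/T_s)⁴ = (0.540)² × (3.30)⁴ = 0.2916 × 118.6 = 34.58.

34.6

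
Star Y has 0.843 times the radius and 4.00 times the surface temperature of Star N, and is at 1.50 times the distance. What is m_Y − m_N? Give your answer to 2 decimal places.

L_Y/L_N = (0.843)²(4.00)⁴ = 181.9.
F_Y/F_N = (L_Y/L_N)/(d_Y/d_N)² = 181.9/2.250 = 80.86.
m_Y − m_N = −2.5 log₁₀(80.86) = -4.77.

-4.77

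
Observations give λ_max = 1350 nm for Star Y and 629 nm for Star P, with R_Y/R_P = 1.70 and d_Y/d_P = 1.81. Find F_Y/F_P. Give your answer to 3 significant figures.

Wien's law: T_Y/T_P = λ_P/λ_Y = 629/1350 = 0.4659.
L_Y/L_P = (R_Y/R_P)²(T_Y/T_P)⁴ = (1.70)²(0.4659)⁴ = 0.1362.
F_Y/F_P = (L_Y/L_P)/(d_Y/d_P)² = 0.1362/(1.81)² = 0.04157.

0.0416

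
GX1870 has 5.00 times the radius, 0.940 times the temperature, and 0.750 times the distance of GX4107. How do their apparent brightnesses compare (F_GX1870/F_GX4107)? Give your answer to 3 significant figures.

L_GX1870/L_GX4107 = (R_GX1870/R_GX4107)²(T_GX1870/T_GX4107)⁴ = (5.00)² × (0.940)⁴ = 19.52.
F_GX1870/F_GX4107 = (L_GX1870/L_GX4107)/(d_GX1870/d_GX4107)² = 19.52 / (0.750)² = 34.70.

34.7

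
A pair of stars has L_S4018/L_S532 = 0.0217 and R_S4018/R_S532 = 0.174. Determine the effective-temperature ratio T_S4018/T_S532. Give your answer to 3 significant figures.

0.920

L ∝ R²T⁴ gives T ∝ (L/R²)^(1/4), so
T_S4018/T_S532 = (0.0217 / 0.174²)^(1/4) = (0.7167)^(1/4) = 0.9201.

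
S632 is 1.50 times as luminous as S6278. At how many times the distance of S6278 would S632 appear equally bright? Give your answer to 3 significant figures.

Equal flux requires L_S632/d_S632² = L_S6278/d_S6278², so d_S632/d_S6278 = √(L_S632/L_S6278)
= √(1.50) = 1.225.

1.22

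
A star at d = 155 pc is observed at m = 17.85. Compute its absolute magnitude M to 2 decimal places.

M = m − 5 log₁₀(d/10 pc) = 17.85 − 5 log₁₀(155/10)
  = 17.85 − 5 × 1.190 = 17.85 − 5.95 = 11.90.

11.90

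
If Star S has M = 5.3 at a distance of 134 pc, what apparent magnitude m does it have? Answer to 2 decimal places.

m = M + 5 log₁₀(d/10 pc) = 5.3 + 5 log₁₀(134/10)
  = 5.3 + 5 × 1.127 = 5.3 + 5.64 = 10.94.

10.94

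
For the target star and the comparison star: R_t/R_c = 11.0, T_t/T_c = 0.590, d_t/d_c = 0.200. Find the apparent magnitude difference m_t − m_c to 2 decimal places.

L_t/L_c = (11.0)²(0.590)⁴ = 14.66.
F_t/F_c = (L_t/L_c)/(d_t/d_c)² = 14.66/0.04000 = 366.6.
m_t − m_c = −2.5 log₁₀(366.6) = -6.41.

-6.41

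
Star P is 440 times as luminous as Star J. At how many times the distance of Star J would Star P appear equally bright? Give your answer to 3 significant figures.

Equal flux requires L_P/d_P² = L_J/d_J², so d_P/d_J = √(L_P/L_J)
= √(440) = 20.98.

21.0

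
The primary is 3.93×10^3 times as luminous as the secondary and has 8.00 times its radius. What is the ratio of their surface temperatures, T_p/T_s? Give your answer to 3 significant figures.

L ∝ R²T⁴ gives T ∝ (L/R²)^(1/4), so
T_p/T_s = (3.93×10^3 / 8.00²)^(1/4) = (61.41)^(1/4) = 2.799.

2.80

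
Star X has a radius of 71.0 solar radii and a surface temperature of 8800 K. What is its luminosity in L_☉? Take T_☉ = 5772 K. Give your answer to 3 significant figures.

L/L_☉ = (R/R_☉)² (T/T_☉)⁴ = (71.0)² × (8800/5772)⁴
       = 5041 × (1.525)⁴ = 5041 × 5.403 = 2.724×10^4.

2.72×10^4 L_☉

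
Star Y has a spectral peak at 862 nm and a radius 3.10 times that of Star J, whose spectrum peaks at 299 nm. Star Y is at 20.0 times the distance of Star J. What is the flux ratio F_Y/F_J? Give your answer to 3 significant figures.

Wien's law: T_Y/T_J = λ_J/λ_Y = 299/862 = 0.3469.
L_Y/L_J = (R_Y/R_J)²(T_Y/T_J)⁴ = (3.10)²(0.3469)⁴ = 0.1391.
F_Y/F_J = (L_Y/L_J)/(d_Y/d_J)² = 0.1391/(20.0)² = 3.478×10^-4.

3.48×10^-4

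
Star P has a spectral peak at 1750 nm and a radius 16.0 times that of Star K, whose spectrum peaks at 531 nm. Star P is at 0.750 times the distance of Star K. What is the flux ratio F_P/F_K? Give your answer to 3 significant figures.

Wien's law: T_P/T_K = λ_K/λ_P = 531/1750 = 0.3034.
L_P/L_K = (R_P/R_K)²(T_P/T_K)⁴ = (16.0)²(0.3034)⁴ = 2.170.
F_P/F_K = (L_P/L_K)/(d_P/d_K)² = 2.170/(0.750)² = 3.858.

3.86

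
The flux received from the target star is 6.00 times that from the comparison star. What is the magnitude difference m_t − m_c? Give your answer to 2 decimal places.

-1.95

m_t − m_c = −2.5 log₁₀(F_t/F_c) = −2.5 log₁₀(6.00) = −2.5 × (0.778) = -1.945.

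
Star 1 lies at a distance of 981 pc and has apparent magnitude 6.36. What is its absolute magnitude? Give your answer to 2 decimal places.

-3.60

M = m − 5 log₁₀(d/10 pc) = 6.36 − 5 log₁₀(981/10)
  = 6.36 − 5 × 1.992 = 6.36 − 9.96 = -3.60.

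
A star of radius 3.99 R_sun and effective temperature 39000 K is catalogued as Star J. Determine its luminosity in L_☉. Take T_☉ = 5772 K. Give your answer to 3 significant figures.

3.32×10^4 L_☉

L/L_☉ = (R/R_☉)² (T/T_☉)⁴ = (3.99)² × (39000/5772)⁴
       = 15.92 × (6.757)⁴ = 15.92 × 2084 = 3.318×10^4.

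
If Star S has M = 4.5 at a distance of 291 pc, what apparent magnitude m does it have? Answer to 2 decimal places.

m = M + 5 log₁₀(d/10 pc) = 4.5 + 5 log₁₀(291/10)
  = 4.5 + 5 × 1.464 = 4.5 + 7.32 = 11.82.

11.82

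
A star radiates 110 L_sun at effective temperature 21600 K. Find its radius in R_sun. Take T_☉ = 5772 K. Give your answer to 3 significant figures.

R/R_☉ = √(L/L_☉) / (T/T_☉)² = √(110) / (3.742)²
       = 10.49 / 14.00 = 0.7489.

0.749 R_sun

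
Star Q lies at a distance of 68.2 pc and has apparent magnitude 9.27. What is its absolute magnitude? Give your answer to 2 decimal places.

5.10

M = m − 5 log₁₀(d/10 pc) = 9.27 − 5 log₁₀(68.2/10)
  = 9.27 − 5 × 0.834 = 9.27 − 4.17 = 5.10.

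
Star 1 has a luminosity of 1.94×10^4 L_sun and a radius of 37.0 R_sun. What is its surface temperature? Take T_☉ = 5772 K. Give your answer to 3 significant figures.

1.12×10^4 K

T/T_☉ = (L/L_☉)^(1/4) / (R/R_☉)^(1/2)
T = 5772 × (1.94×10^4)^(1/4) / √(37.0) = 5772 × 11.80 / 6.083 = 1.120×10^4 K.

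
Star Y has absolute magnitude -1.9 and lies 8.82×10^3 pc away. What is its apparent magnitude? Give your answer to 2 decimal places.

12.83

m = M + 5 log₁₀(d/10 pc) = -1.9 + 5 log₁₀(8.82×10^3/10)
  = -1.9 + 5 × 2.945 = -1.9 + 14.73 = 12.83.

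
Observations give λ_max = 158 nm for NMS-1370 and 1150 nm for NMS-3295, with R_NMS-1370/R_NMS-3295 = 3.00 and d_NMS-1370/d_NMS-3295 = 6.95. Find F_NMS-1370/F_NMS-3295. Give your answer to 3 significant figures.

523

Wien's law: T_NMS-1370/T_NMS-3295 = λ_NMS-3295/λ_NMS-1370 = 1150/158 = 7.278.
L_NMS-1370/L_NMS-3295 = (R_NMS-1370/R_NMS-3295)²(T_NMS-1370/T_NMS-3295)⁴ = (3.00)²(7.278)⁴ = 2.526×10^4.
F_NMS-1370/F_NMS-3295 = (L_NMS-1370/L_NMS-3295)/(d_NMS-1370/d_NMS-3295)² = 2.526×10^4/(6.95)² = 522.9.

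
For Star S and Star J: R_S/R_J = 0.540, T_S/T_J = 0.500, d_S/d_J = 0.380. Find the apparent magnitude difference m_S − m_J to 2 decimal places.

2.25

L_S/L_J = (0.540)²(0.500)⁴ = 0.01823.
F_S/F_J = (L_S/L_J)/(d_S/d_J)² = 0.01823/0.1444 = 0.1262.
m_S − m_J = −2.5 log₁₀(0.1262) = 2.25.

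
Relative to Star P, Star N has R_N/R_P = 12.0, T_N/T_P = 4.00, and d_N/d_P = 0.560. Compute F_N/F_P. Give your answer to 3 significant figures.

1.18×10^5

L_N/L_P = (R_N/R_P)²(T_N/T_P)⁴ = (12.0)² × (4.00)⁴ = 3.686×10^4.
F_N/F_P = (L_N/L_P)/(d_N/d_P)² = 3.686×10^4 / (0.560)² = 1.176×10^5.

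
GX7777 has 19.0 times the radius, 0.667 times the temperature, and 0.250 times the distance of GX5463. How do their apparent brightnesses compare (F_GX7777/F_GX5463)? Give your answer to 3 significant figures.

L_GX7777/L_GX5463 = (R_GX7777/R_GX5463)²(T_GX7777/T_GX5463)⁴ = (19.0)² × (0.667)⁴ = 71.45.
F_GX7777/F_GX5463 = (L_GX7777/L_GX5463)/(d_GX7777/d_GX5463)² = 71.45 / (0.250)² = 1143.

1.14×10^3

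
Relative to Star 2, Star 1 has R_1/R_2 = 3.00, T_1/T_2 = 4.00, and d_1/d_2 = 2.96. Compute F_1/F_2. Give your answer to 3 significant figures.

263

L_1/L_2 = (R_1/R_2)²(T_1/T_2)⁴ = (3.00)² × (4.00)⁴ = 2304.
F_1/F_2 = (L_1/L_2)/(d_1/d_2)² = 2304 / (2.96)² = 263.0.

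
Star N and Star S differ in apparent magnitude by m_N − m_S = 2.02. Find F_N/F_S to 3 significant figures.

F_N/F_S = 10^(−(m_N − m_S)/2.5) = 10^(-2.02/2.5) = 10^-0.808 = 0.1556.

0.156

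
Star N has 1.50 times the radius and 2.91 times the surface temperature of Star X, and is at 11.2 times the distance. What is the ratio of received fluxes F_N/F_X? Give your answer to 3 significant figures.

L_N/L_X = (R_N/R_X)²(T_N/T_X)⁴ = (1.50)² × (2.91)⁴ = 161.3.
F_N/F_X = (L_N/L_X)/(d_N/d_X)² = 161.3 / (11.2)² = 1.286.

1.29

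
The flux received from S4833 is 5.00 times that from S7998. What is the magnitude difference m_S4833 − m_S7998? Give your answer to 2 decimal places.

-1.75

m_S4833 − m_S7998 = −2.5 log₁₀(F_S4833/F_S7998) = −2.5 log₁₀(5.00) = −2.5 × (0.699) = -1.747.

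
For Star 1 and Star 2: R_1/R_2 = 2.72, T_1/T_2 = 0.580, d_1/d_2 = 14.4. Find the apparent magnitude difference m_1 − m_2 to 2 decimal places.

5.98

L_1/L_2 = (2.72)²(0.580)⁴ = 0.8372.
F_1/F_2 = (L_1/L_2)/(d_1/d_2)² = 0.8372/207.4 = 0.004038.
m_1 − m_2 = −2.5 log₁₀(0.004038) = 5.98.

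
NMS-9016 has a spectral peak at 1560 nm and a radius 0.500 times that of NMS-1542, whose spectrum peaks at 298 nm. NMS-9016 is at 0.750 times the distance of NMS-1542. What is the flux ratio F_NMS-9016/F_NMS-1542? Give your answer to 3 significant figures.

Wien's law: T_NMS-9016/T_NMS-1542 = λ_NMS-1542/λ_NMS-9016 = 298/1560 = 0.1910.
L_NMS-9016/L_NMS-1542 = (R_NMS-9016/R_NMS-1542)²(T_NMS-9016/T_NMS-1542)⁴ = (0.500)²(0.1910)⁴ = 3.329×10^-4.
F_NMS-9016/F_NMS-1542 = (L_NMS-9016/L_NMS-1542)/(d_NMS-9016/d_NMS-1542)² = 3.329×10^-4/(0.750)² = 5.918×10^-4.

5.92×10^-4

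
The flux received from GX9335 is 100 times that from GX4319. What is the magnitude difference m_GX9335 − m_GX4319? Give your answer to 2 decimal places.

-5.00

m_GX9335 − m_GX4319 = −2.5 log₁₀(F_GX9335/F_GX4319) = −2.5 log₁₀(100) = −2.5 × (2.000) = -5.000.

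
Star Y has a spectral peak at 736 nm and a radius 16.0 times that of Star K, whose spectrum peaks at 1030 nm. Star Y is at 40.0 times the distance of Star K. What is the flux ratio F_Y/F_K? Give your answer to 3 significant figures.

Wien's law: T_Y/T_K = λ_K/λ_Y = 1030/736 = 1.399.
L_Y/L_K = (R_Y/R_K)²(T_Y/T_K)⁴ = (16.0)²(1.399)⁴ = 981.9.
F_Y/F_K = (L_Y/L_K)/(d_Y/d_K)² = 981.9/(40.0)² = 0.6137.

0.614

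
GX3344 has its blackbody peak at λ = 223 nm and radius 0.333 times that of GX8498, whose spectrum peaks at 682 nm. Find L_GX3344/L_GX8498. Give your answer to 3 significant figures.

9.70

Wien's law gives T ∝ 1/λ_max, so T_GX3344/T_GX8498 = λ_GX8498/λ_GX3344 = 682/223 = 3.058.
Then L ∝ R²T⁴ gives L_GX3344/L_GX8498 = (0.333)² × (3.058)⁴ = 0.1109 × 87.48 = 9.701.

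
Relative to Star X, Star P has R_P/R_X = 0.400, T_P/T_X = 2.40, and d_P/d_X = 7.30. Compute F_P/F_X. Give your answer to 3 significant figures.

L_P/L_X = (R_P/R_X)²(T_P/T_X)⁴ = (0.400)² × (2.40)⁴ = 5.308.
F_P/F_X = (L_P/L_X)/(d_P/d_X)² = 5.308 / (7.30)² = 0.09961.

0.0996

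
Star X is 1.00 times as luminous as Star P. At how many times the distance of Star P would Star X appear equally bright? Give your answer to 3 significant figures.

Equal flux requires L_X/d_X² = L_P/d_P², so d_X/d_P = √(L_X/L_P)
= √(1.00) = 1.000.

1.00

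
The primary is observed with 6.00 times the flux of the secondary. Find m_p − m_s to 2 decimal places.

-1.95

m_p − m_s = −2.5 log₁₀(F_p/F_s) = −2.5 log₁₀(6.00) = −2.5 × (0.778) = -1.945.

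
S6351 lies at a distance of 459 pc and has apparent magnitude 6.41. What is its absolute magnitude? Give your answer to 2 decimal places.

-1.90

M = m − 5 log₁₀(d/10 pc) = 6.41 − 5 log₁₀(459/10)
  = 6.41 − 5 × 1.662 = 6.41 − 8.31 = -1.90.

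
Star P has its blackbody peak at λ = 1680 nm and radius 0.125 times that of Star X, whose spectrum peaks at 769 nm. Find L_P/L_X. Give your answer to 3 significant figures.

Wien's law gives T ∝ 1/λ_max, so T_P/T_X = λ_X/λ_P = 769/1680 = 0.4577.
Then L ∝ R²T⁴ gives L_P/L_X = (0.125)² × (0.4577)⁴ = 0.01562 × 0.04390 = 6.859×10^-4.

6.86×10^-4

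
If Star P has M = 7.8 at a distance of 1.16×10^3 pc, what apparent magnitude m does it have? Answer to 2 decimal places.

18.12

m = M + 5 log₁₀(d/10 pc) = 7.8 + 5 log₁₀(1.16×10^3/10)
  = 7.8 + 5 × 2.064 = 7.8 + 10.32 = 18.12.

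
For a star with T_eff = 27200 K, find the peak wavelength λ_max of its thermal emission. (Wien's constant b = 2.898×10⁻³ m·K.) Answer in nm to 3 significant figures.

λ_max = b/T = 2.898×10⁻³ / 27200 = 1.07×10^-7 m = 106.5 nm.

107 nm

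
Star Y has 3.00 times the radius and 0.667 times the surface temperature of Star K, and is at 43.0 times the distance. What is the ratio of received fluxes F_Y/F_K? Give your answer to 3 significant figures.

9.63×10^-4

L_Y/L_K = (R_Y/R_K)²(T_Y/T_K)⁴ = (3.00)² × (0.667)⁴ = 1.781.
F_Y/F_K = (L_Y/L_K)/(d_Y/d_K)² = 1.781 / (43.0)² = 9.634×10^-4.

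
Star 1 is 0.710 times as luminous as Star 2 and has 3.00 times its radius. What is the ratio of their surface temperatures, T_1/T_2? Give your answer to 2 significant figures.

0.53

L ∝ R²T⁴ gives T ∝ (L/R²)^(1/4), so
T_1/T_2 = (0.710 / 3.00²)^(1/4) = (0.07889)^(1/4) = 0.5300.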